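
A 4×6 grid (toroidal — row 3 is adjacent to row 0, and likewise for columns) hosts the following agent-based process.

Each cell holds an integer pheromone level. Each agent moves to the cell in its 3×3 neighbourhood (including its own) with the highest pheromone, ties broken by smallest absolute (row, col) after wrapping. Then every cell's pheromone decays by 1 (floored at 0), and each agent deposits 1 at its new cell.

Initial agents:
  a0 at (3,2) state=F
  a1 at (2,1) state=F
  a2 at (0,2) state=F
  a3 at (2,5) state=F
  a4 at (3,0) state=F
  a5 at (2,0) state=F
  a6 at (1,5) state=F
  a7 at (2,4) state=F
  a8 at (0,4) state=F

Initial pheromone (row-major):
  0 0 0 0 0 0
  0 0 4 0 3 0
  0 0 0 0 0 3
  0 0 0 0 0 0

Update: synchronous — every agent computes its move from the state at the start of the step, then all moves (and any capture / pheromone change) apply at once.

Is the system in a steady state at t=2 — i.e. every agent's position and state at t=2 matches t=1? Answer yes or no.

no

t=1: a0@(0,1) a1@(1,2) a2@(1,2) a3@(1,4) a4@(2,5) a5@(2,5) a6@(1,4) a7@(1,4) a8@(1,4) | pheromone: 0 1 0 0 0 0 / 0 0 5 0 6 0 / 0 0 0 0 0 4 / 0 0 0 0 0 0
t=2: a0@(1,2) a1@(1,2) a2@(1,2) a3@(1,4) a4@(1,4) a5@(1,4) a6@(1,4) a7@(1,4) a8@(1,4) | pheromone: 0 0 0 0 0 0 / 0 0 7 0 11 0 / 0 0 0 0 0 3 / 0 0 0 0 0 0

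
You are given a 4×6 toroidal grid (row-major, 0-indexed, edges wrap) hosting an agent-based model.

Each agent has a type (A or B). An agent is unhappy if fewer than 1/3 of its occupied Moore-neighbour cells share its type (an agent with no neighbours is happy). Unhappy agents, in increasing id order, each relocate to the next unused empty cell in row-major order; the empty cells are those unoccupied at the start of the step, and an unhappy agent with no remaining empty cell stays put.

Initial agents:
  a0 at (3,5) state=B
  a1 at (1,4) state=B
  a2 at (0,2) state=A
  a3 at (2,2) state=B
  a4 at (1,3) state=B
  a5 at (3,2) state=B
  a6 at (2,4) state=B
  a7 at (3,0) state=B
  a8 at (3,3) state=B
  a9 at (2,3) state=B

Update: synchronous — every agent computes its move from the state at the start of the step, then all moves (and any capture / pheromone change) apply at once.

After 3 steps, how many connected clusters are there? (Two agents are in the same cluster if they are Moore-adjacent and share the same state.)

t=1: a0@(3,5):B a1@(1,4):B a2@(0,0):A a3@(2,2):B a4@(1,3):B a5@(3,2):B a6@(2,4):B a7@(3,0):B a8@(3,3):B a9@(2,3):B
t=2: a0@(3,5):B a1@(1,4):B a2@(0,1):A a3@(2,2):B a4@(1,3):B a5@(3,2):B a6@(2,4):B a7@(3,0):B a8@(3,3):B a9@(2,3):B
t=3: a0@(3,5):B a1@(1,4):B a2@(0,0):A a3@(2,2):B a4@(1,3):B a5@(3,2):B a6@(2,4):B a7@(3,0):B a8@(3,3):B a9@(2,3):B

2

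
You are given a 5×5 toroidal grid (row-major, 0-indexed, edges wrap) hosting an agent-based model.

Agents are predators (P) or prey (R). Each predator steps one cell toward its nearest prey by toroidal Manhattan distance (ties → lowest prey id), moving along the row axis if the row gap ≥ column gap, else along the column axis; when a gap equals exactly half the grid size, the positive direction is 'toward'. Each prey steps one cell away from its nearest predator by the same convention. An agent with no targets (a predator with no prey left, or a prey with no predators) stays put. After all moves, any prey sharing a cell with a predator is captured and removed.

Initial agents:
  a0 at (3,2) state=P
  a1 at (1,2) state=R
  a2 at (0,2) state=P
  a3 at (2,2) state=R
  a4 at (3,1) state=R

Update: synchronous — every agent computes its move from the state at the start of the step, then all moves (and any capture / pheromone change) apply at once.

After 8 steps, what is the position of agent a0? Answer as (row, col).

t=1: a0@(2,2):P a2@(1,2):P a4@(3,0):R
t=2: a0@(2,1):P a2@(2,2):P a4@(3,4):R
t=3: a0@(2,0):P a2@(2,3):P a4@(3,3):R
t=4: a0@(2,4):P a2@(3,3):P a4@(4,3):R
t=5: a0@(3,4):P a2@(4,3):P a4@(0,3):R
t=6: a0@(4,4):P a2@(0,3):P a4@(1,3):R
t=7: a0@(0,4):P a2@(1,3):P a4@(2,3):R
t=8: a0@(1,4):P a2@(2,3):P a4@(3,3):R

(1, 4)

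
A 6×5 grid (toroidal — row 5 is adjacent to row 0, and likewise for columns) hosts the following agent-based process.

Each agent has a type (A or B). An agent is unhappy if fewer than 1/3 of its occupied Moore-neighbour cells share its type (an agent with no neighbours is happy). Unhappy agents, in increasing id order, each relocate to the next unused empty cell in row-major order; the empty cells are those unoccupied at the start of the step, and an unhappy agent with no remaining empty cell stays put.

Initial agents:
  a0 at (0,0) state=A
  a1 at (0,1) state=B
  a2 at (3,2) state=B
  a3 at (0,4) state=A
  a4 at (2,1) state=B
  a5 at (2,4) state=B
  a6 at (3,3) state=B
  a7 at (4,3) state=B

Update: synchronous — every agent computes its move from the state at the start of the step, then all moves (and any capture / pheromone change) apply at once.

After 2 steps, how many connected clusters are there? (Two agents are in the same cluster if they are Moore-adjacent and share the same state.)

t=1: a0@(0,0):A a1@(0,2):B a2@(3,2):B a3@(0,4):A a4@(2,1):B a5@(2,4):B a6@(3,3):B a7@(4,3):B
t=2: (unchanged — steady state)

3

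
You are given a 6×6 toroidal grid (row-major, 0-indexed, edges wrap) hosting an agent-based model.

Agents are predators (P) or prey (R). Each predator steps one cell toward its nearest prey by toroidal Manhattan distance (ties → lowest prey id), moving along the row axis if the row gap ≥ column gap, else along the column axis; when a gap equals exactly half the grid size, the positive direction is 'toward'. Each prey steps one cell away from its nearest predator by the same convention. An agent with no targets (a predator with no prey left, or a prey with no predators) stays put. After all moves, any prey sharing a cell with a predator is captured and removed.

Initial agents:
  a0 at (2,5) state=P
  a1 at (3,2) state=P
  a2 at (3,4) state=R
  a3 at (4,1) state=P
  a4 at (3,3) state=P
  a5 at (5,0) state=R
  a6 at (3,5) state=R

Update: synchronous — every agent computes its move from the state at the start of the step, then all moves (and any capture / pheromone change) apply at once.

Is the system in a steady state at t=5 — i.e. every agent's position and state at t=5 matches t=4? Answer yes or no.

no

t=1: a0@(3,5):P a1@(3,3):P a3@(5,1):P a4@(3,4):P a5@(0,0):R a6@(4,5):R
t=2: a0@(4,5):P a1@(3,4):P a3@(0,1):P a4@(4,4):P a5@(1,0):R a6@(5,5):R
t=3: a0@(5,5):P a1@(4,4):P a3@(1,1):P a4@(5,4):P a5@(2,0):R a6@(0,5):R
t=4: a0@(0,5):P a1@(5,4):P a3@(2,1):P a4@(0,4):P a5@(3,0):R a6@(1,5):R
t=5: a0@(1,5):P a1@(0,4):P a3@(3,1):P a4@(1,4):P a5@(4,0):R a6@(2,5):R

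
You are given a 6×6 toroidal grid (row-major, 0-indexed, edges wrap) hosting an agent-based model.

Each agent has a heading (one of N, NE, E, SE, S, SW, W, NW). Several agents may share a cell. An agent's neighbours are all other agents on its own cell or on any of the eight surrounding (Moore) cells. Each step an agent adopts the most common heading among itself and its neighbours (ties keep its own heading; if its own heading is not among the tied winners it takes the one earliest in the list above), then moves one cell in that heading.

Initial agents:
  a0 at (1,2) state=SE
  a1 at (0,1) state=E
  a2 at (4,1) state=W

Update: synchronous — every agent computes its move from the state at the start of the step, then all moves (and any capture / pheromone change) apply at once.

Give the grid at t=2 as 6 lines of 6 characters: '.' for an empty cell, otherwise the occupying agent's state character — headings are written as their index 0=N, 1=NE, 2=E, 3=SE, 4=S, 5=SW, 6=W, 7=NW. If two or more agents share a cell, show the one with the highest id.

...2..
......
......
....3.
.....6
......

t=1: a0@(2,3):SE a1@(0,2):E a2@(4,0):W
t=2: a0@(3,4):SE a1@(0,3):E a2@(4,5):W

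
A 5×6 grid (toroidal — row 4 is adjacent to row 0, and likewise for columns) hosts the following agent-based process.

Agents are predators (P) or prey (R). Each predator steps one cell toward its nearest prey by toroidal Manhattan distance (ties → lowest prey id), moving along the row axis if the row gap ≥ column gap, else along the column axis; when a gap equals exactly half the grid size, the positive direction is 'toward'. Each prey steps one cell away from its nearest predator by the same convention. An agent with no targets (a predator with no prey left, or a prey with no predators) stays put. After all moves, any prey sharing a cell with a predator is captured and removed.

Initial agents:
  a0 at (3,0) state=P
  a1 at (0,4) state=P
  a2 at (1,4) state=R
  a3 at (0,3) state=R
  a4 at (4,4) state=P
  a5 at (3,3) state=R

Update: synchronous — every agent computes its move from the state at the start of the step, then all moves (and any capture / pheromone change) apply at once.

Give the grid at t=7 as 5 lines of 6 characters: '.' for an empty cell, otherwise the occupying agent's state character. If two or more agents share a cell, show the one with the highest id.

.R....
....P.
....P.
...RR.
.P....

t=1: a0@(3,1):P a1@(1,4):P a2@(2,4):R a3@(0,2):R a4@(0,4):P a5@(2,3):R
t=2: a0@(4,1):P a1@(2,4):P a2@(3,4):R a3@(0,1):R a4@(1,4):P a5@(3,3):R
t=3: a0@(0,1):P a1@(3,4):P a2@(4,4):R a3@(1,1):R a4@(2,4):P a5@(4,3):R
t=4: a0@(1,1):P a1@(4,4):P a2@(0,4):R a3@(2,1):R a4@(3,4):P a5@(0,3):R
t=5: a0@(2,1):P a1@(0,4):P a2@(1,4):R a3@(3,1):R a4@(4,4):P a5@(1,3):R
t=6: a0@(3,1):P a1@(1,4):P a2@(2,4):R a3@(4,1):R a4@(0,4):P a5@(2,3):R
t=7: a0@(4,1):P a1@(2,4):P a2@(3,4):R a3@(0,1):R a4@(1,4):P a5@(3,3):R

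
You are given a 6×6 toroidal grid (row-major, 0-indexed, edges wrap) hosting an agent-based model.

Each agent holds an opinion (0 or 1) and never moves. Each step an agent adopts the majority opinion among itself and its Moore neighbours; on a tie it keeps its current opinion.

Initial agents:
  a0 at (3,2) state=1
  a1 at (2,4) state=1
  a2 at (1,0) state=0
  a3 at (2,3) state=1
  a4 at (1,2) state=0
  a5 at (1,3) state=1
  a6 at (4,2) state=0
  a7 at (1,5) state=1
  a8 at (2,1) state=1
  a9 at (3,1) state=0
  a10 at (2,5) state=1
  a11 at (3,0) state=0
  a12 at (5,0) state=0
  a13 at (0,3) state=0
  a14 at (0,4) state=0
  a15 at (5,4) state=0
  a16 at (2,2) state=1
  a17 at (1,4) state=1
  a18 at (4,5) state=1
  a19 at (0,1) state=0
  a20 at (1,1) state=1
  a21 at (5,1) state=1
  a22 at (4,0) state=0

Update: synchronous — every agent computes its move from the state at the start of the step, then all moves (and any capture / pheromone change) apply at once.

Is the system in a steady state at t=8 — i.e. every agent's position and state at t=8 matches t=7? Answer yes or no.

t=1: a0@(3,2):1 a1@(2,4):1 a2@(1,0):1 a3@(2,3):1 a4@(1,2):1 a5@(1,3):1 a6@(4,2):0 a7@(1,5):1 a8@(2,1):1 a9@(3,1):0 a10@(2,5):1 a11@(3,0):0 a12@(5,0):0 a13@(0,3):0 a14@(0,4):0 a15@(5,4):0 a16@(2,2):1 a17@(1,4):1 a18@(4,5):0 a19@(0,1):0 a20@(1,1):1 a21@(5,1):0 a22@(4,0):0
t=2: (unchanged — steady state)

yes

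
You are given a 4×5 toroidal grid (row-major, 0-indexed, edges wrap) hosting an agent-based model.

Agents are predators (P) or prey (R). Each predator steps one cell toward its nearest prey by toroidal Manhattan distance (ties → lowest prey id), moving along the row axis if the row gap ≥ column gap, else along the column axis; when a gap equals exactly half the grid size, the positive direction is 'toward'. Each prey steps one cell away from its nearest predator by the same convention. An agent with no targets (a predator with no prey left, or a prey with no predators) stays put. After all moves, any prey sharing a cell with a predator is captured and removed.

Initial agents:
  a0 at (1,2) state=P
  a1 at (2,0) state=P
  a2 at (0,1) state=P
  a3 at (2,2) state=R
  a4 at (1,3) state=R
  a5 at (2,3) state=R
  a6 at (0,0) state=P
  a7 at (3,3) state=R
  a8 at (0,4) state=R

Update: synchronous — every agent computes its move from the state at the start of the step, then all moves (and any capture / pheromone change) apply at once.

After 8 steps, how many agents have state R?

5

t=1: a0@(2,2):P a1@(2,1):P a2@(0,0):P a3@(3,2):R a4@(1,4):R a5@(3,3):R a6@(0,4):P a7@(2,3):R a8@(0,3):R
t=2: a0@(3,2):P a1@(3,1):P a2@(1,0):P a3@(0,2):R a4@(2,4):R a5@(0,3):R a6@(1,4):P a7@(2,4):R a8@(0,2):R
t=3: a0@(0,2):P a1@(0,1):P a2@(2,0):P a3@(1,2):R a4@(3,4):R a5@(1,3):R a6@(2,4):P a7@(3,4):R a8@(1,2):R
t=4: a0@(1,2):P a1@(1,1):P a2@(3,0):P a3@(2,2):R a4@(0,4):R a5@(2,3):R a6@(3,4):P a7@(0,4):R a8@(2,2):R
t=5: a0@(2,2):P a1@(2,1):P a2@(0,0):P a3@(3,2):R a4@(1,4):R a5@(3,3):R a6@(0,4):P a7@(1,4):R a8@(3,2):R
t=6: a0@(3,2):P a1@(3,1):P a2@(1,0):P a3@(0,2):R a4@(2,4):R a5@(0,3):R a6@(1,4):P a7@(2,4):R a8@(0,2):R
t=7: a0@(0,2):P a1@(0,1):P a2@(2,0):P a3@(1,2):R a4@(3,4):R a5@(1,3):R a6@(2,4):P a7@(3,4):R a8@(1,2):R
t=8: a0@(1,2):P a1@(1,1):P a2@(3,0):P a3@(2,2):R a4@(0,4):R a5@(2,3):R a6@(3,4):P a7@(0,4):R a8@(2,2):R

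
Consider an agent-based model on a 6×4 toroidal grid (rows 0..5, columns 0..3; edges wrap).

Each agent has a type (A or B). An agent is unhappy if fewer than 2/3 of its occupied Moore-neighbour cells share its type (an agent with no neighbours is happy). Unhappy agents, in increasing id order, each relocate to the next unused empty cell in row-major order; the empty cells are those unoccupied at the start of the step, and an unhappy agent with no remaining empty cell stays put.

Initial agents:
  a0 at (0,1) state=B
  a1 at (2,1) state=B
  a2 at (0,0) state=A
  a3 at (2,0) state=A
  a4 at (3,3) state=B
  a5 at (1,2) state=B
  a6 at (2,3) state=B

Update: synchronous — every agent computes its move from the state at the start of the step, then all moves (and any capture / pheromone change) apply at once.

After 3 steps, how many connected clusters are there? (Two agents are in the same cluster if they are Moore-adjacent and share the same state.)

2

t=1: a0@(0,2):B a1@(0,3):B a2@(1,0):A a3@(1,1):A a4@(1,3):B a5@(1,2):B a6@(2,3):B
t=2: a0@(0,2):B a1@(0,3):B a2@(0,0):A a3@(0,1):A a4@(1,3):B a5@(1,2):B a6@(2,3):B
t=3: a0@(0,2):B a1@(0,3):B a2@(1,0):A a3@(1,1):A a4@(1,3):B a5@(1,2):B a6@(2,3):B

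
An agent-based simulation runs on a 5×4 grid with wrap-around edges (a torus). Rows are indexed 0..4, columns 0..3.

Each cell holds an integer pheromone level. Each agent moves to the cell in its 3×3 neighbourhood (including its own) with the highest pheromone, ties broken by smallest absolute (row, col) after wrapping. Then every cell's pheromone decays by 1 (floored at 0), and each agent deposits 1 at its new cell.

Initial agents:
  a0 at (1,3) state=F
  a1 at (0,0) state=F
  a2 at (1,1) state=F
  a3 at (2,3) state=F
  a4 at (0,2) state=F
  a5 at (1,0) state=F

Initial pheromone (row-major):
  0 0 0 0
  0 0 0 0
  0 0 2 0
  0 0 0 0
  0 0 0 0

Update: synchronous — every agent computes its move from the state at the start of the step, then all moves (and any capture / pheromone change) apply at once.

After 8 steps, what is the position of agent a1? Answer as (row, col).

(0, 0)

t=1: a0@(2,2) a1@(0,0) a2@(2,2) a3@(2,2) a4@(0,1) a5@(0,0) | pheromone: 2 1 0 0 / 0 0 0 0 / 0 0 4 0 / 0 0 0 0 / 0 0 0 0
t=2: a0@(2,2) a1@(0,0) a2@(2,2) a3@(2,2) a4@(0,0) a5@(0,0) | pheromone: 4 0 0 0 / 0 0 0 0 / 0 0 6 0 / 0 0 0 0 / 0 0 0 0
t=3: a0@(2,2) a1@(0,0) a2@(2,2) a3@(2,2) a4@(0,0) a5@(0,0) | pheromone: 6 0 0 0 / 0 0 0 0 / 0 0 8 0 / 0 0 0 0 / 0 0 0 0
t=4: a0@(2,2) a1@(0,0) a2@(2,2) a3@(2,2) a4@(0,0) a5@(0,0) | pheromone: 8 0 0 0 / 0 0 0 0 / 0 0 10 0 / 0 0 0 0 / 0 0 0 0
t=5: a0@(2,2) a1@(0,0) a2@(2,2) a3@(2,2) a4@(0,0) a5@(0,0) | pheromone: 10 0 0 0 / 0 0 0 0 / 0 0 12 0 / 0 0 0 0 / 0 0 0 0
t=6: a0@(2,2) a1@(0,0) a2@(2,2) a3@(2,2) a4@(0,0) a5@(0,0) | pheromone: 12 0 0 0 / 0 0 0 0 / 0 0 14 0 / 0 0 0 0 / 0 0 0 0
t=7: a0@(2,2) a1@(0,0) a2@(2,2) a3@(2,2) a4@(0,0) a5@(0,0) | pheromone: 14 0 0 0 / 0 0 0 0 / 0 0 16 0 / 0 0 0 0 / 0 0 0 0
t=8: a0@(2,2) a1@(0,0) a2@(2,2) a3@(2,2) a4@(0,0) a5@(0,0) | pheromone: 16 0 0 0 / 0 0 0 0 / 0 0 18 0 / 0 0 0 0 / 0 0 0 0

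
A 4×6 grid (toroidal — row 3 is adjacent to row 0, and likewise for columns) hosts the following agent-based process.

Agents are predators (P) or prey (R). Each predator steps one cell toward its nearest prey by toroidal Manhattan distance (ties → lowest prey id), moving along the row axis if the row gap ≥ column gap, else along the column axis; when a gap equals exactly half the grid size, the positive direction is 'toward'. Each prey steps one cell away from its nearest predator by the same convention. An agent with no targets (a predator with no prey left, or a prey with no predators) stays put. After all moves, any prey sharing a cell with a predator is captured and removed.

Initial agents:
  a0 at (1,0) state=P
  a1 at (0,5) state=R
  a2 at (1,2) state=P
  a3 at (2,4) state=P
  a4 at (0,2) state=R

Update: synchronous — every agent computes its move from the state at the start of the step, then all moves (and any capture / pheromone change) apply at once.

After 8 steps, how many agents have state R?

1

t=1: a0@(0,0):P a1@(3,5):R a2@(0,2):P a3@(3,4):P a4@(3,2):R
t=2: a0@(3,0):P a2@(3,2):P a3@(3,5):P a4@(2,2):R
t=3: a0@(3,1):P a2@(2,2):P a3@(3,0):P a4@(1,2):R
t=4: a0@(0,1):P a2@(1,2):P a3@(0,0):P a4@(0,2):R
t=5: a0@(0,2):P a2@(0,2):P a3@(0,1):P a4@(0,3):R
t=6: a0@(0,3):P a2@(0,3):P a3@(0,2):P a4@(0,4):R
t=7: a0@(0,4):P a2@(0,4):P a3@(0,3):P a4@(0,5):R
t=8: a0@(0,5):P a2@(0,5):P a3@(0,4):P a4@(0,0):R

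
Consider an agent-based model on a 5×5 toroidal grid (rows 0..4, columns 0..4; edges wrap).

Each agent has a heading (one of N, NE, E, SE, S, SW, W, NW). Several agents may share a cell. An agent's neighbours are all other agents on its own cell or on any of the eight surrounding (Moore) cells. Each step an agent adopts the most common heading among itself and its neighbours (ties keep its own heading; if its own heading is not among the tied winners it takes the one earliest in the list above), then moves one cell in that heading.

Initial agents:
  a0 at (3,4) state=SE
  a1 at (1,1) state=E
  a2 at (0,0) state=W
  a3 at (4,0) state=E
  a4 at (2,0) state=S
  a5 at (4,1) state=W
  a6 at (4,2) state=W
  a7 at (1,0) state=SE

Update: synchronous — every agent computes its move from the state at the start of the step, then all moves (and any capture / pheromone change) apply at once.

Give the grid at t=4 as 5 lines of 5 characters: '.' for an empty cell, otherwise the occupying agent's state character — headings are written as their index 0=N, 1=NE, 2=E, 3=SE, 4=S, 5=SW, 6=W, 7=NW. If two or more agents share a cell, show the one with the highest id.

t=1: a0@(4,0):SE a1@(1,2):E a2@(0,4):W a3@(4,4):W a4@(3,1):SE a5@(4,0):W a6@(4,1):W a7@(2,1):SE
t=2: a0@(4,4):W a1@(1,3):E a2@(0,3):W a3@(4,3):W a4@(4,2):SE a5@(4,4):W a6@(4,0):W a7@(3,2):SE
t=3: a0@(4,3):W a1@(1,4):E a2@(0,2):W a3@(4,2):W a4@(0,3):SE a5@(4,3):W a6@(4,4):W a7@(4,3):SE
t=4: a0@(4,2):W a1@(1,0):E a2@(0,1):W a3@(4,1):W a4@(0,2):W a5@(4,2):W a6@(4,3):W a7@(4,2):W

.66..
2....
.....
.....
.666.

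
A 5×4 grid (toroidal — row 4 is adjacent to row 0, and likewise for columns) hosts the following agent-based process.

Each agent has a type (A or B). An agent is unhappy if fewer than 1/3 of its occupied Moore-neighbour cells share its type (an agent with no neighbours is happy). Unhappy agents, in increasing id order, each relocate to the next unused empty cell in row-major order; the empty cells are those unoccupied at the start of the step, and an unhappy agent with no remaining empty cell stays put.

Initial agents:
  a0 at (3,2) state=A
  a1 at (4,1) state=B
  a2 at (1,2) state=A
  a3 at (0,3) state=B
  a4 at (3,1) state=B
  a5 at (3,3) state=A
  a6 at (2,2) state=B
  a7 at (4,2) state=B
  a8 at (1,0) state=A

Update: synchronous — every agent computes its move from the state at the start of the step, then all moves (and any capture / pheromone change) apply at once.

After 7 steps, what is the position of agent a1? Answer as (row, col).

t=1: a0@(0,0):A a1@(4,1):B a2@(0,1):A a3@(0,3):B a4@(3,1):B a5@(3,3):A a6@(0,2):B a7@(4,2):B a8@(1,1):A
t=2: a0@(0,0):A a1@(4,1):B a2@(0,1):A a3@(0,3):B a4@(3,1):B a5@(1,0):A a6@(0,2):B a7@(4,2):B a8@(1,1):A
t=3: (unchanged — steady state)

(4, 1)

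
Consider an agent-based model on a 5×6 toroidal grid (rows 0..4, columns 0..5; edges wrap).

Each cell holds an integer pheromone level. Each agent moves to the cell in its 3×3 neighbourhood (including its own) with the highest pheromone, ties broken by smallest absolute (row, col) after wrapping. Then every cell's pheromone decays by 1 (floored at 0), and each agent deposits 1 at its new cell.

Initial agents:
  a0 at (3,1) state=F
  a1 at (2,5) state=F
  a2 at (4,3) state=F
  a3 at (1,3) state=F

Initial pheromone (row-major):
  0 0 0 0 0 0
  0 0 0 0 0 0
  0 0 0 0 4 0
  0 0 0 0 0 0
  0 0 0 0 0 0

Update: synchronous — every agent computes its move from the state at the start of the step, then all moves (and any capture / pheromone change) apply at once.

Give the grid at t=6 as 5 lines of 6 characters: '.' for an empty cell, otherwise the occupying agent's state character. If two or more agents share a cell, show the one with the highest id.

t=1: a0@(2,0) a1@(2,4) a2@(0,2) a3@(2,4) | pheromone: 0 0 1 0 0 0 / 0 0 0 0 0 0 / 1 0 0 0 5 0 / 0 0 0 0 0 0 / 0 0 0 0 0 0
t=2: a0@(2,0) a1@(2,4) a2@(0,2) a3@(2,4) | pheromone: 0 0 1 0 0 0 / 0 0 0 0 0 0 / 1 0 0 0 6 0 / 0 0 0 0 0 0 / 0 0 0 0 0 0
t=3: a0@(2,0) a1@(2,4) a2@(0,2) a3@(2,4) | pheromone: 0 0 1 0 0 0 / 0 0 0 0 0 0 / 1 0 0 0 7 0 / 0 0 0 0 0 0 / 0 0 0 0 0 0
t=4: a0@(2,0) a1@(2,4) a2@(0,2) a3@(2,4) | pheromone: 0 0 1 0 0 0 / 0 0 0 0 0 0 / 1 0 0 0 8 0 / 0 0 0 0 0 0 / 0 0 0 0 0 0
t=5: a0@(2,0) a1@(2,4) a2@(0,2) a3@(2,4) | pheromone: 0 0 1 0 0 0 / 0 0 0 0 0 0 / 1 0 0 0 9 0 / 0 0 0 0 0 0 / 0 0 0 0 0 0
t=6: a0@(2,0) a1@(2,4) a2@(0,2) a3@(2,4) | pheromone: 0 0 1 0 0 0 / 0 0 0 0 0 0 / 1 0 0 0 10 0 / 0 0 0 0 0 0 / 0 0 0 0 0 0

..F...
......
F...F.
......
......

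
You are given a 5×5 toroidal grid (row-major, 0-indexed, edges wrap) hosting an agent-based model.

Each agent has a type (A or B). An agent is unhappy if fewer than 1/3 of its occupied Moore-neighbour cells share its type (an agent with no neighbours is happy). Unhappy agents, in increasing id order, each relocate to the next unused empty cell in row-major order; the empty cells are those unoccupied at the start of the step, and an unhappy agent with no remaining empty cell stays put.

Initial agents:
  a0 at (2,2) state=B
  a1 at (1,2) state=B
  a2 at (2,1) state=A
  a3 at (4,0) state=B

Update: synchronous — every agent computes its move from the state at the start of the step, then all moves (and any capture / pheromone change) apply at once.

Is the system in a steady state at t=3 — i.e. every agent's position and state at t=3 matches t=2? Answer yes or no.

t=1: a0@(2,2):B a1@(1,2):B a2@(0,0):A a3@(4,0):B
t=2: a0@(2,2):B a1@(1,2):B a2@(0,1):A a3@(0,2):B
t=3: a0@(2,2):B a1@(1,2):B a2@(0,0):A a3@(0,2):B

no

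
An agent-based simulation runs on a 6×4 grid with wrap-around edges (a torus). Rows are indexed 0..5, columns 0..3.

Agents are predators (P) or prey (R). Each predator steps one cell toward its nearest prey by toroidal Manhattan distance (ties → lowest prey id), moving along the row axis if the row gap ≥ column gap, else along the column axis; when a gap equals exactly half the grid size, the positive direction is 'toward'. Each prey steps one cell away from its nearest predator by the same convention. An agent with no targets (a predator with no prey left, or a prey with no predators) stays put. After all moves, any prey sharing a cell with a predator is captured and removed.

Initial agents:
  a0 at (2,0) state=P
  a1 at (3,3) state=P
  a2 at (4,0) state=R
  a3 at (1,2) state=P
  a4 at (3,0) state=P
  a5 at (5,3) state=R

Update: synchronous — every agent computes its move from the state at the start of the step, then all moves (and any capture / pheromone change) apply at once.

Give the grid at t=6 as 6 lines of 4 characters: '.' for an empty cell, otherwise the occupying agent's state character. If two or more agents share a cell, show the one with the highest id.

R.PP
....
....
....
....
....

t=1: a0@(3,0):P a1@(4,3):P a2@(5,0):R a3@(0,2):P a4@(4,0):P a5@(0,3):R
t=2: a0@(4,0):P a1@(5,3):P a2@(0,0):R a3@(0,3):P a4@(5,0):P a5@(0,0):R
t=3: a0@(5,0):P a1@(0,3):P a2@(0,1):R a3@(0,0):P a4@(0,0):P a5@(0,1):R
t=4: a0@(0,0):P a1@(0,0):P a2@(0,2):R a3@(0,1):P a4@(0,1):P a5@(0,2):R
t=5: a0@(0,1):P a1@(0,1):P a2@(0,3):R a3@(0,2):P a4@(0,2):P a5@(0,3):R
t=6: a0@(0,2):P a1@(0,2):P a2@(0,0):R a3@(0,3):P a4@(0,3):P a5@(0,0):R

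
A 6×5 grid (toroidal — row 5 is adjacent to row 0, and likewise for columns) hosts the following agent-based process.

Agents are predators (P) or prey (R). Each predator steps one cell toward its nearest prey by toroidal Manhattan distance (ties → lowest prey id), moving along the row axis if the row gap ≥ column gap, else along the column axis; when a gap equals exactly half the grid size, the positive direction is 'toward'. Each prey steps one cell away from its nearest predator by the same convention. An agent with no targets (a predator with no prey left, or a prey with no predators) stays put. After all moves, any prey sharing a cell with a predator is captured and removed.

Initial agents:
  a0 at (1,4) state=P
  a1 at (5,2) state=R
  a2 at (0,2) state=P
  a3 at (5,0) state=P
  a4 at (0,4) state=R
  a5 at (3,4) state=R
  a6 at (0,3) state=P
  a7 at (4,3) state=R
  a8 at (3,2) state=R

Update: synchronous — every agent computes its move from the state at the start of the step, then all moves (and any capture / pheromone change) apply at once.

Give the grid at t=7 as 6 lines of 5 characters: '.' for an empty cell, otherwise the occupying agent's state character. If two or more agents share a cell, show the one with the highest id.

....P
.....
..R..
...R.
..R.R
.PP.R

t=1: a0@(0,4):P a1@(4,2):R a2@(5,2):P a3@(5,1):P a4@(5,4):R a5@(4,4):R a6@(0,4):P a7@(3,3):R a8@(2,2):R
t=2: a0@(5,4):P a1@(3,2):R a2@(4,2):P a3@(4,1):P a4@(4,4):R a5@(3,4):R a6@(5,4):P a7@(2,3):R a8@(1,2):R
t=3: a0@(4,4):P a1@(2,2):R a2@(3,2):P a3@(3,1):P a4@(3,4):R a5@(2,4):R a6@(4,4):P a7@(1,3):R a8@(0,2):R
t=4: a0@(3,4):P a1@(1,2):R a2@(2,2):P a3@(2,1):P a4@(2,4):R a5@(1,4):R a6@(3,4):P a7@(0,3):R a8@(5,2):R
t=5: a0@(2,4):P a1@(0,2):R a2@(1,2):P a3@(1,1):P a4@(1,4):R a5@(0,4):R a6@(2,4):P a7@(5,3):R a8@(4,2):R
t=6: a0@(1,4):P a1@(5,2):R a2@(0,2):P a3@(0,1):P a4@(0,4):R a5@(5,4):R a6@(1,4):P a7@(4,3):R a8@(3,2):R
t=7: a0@(0,4):P a1@(4,2):R a2@(5,2):P a3@(5,1):P a4@(5,4):R a5@(4,4):R a6@(0,4):P a7@(3,3):R a8@(2,2):R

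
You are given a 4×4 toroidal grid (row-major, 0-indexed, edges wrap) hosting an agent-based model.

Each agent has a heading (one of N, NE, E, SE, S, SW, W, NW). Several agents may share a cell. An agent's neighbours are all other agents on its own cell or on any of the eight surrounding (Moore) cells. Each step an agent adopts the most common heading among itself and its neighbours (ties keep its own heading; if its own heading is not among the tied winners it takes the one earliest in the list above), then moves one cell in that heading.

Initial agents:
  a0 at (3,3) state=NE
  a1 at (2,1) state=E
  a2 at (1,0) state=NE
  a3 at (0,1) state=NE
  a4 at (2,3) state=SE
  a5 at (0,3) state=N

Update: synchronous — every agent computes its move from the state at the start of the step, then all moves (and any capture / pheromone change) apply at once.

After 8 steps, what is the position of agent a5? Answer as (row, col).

t=1: a0@(2,0):NE a1@(2,2):E a2@(0,1):NE a3@(3,2):NE a4@(1,0):NE a5@(3,0):NE
t=2: a0@(1,1):NE a1@(2,3):E a2@(3,2):NE a3@(2,3):NE a4@(0,1):NE a5@(2,1):NE
t=3: a0@(0,2):NE a1@(1,0):NE a2@(2,3):NE a3@(1,0):NE a4@(3,2):NE a5@(1,2):NE
t=4: a0@(3,3):NE a1@(0,1):NE a2@(1,0):NE a3@(0,1):NE a4@(2,3):NE a5@(0,3):NE
t=5: a0@(2,0):NE a1@(3,2):NE a2@(0,1):NE a3@(3,2):NE a4@(1,0):NE a5@(3,0):NE
t=6: a0@(1,1):NE a1@(2,3):NE a2@(3,2):NE a3@(2,3):NE a4@(0,1):NE a5@(2,1):NE
t=7: a0@(0,2):NE a1@(1,0):NE a2@(2,3):NE a3@(1,0):NE a4@(3,2):NE a5@(1,2):NE
t=8: a0@(3,3):NE a1@(0,1):NE a2@(1,0):NE a3@(0,1):NE a4@(2,3):NE a5@(0,3):NE

(0, 3)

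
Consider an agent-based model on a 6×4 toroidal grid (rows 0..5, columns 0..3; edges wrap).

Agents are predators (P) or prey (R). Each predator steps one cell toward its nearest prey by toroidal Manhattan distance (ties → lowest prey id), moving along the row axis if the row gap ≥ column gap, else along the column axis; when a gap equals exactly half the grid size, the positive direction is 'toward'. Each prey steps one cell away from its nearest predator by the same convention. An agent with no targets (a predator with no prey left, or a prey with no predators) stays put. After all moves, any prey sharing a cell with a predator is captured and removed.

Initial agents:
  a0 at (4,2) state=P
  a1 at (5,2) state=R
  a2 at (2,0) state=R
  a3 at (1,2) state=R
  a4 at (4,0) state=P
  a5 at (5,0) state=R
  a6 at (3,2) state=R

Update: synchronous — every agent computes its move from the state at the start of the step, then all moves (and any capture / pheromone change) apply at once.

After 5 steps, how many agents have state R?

t=1: a0@(5,2):P a1@(0,2):R a2@(1,0):R a3@(0,2):R a4@(5,0):P a5@(0,0):R a6@(2,2):R
t=2: a0@(0,2):P a1@(1,2):R a2@(2,0):R a3@(1,2):R a4@(0,0):P a5@(1,0):R a6@(1,2):R
t=3: a0@(1,2):P a1@(2,2):R a2@(3,0):R a3@(2,2):R a4@(1,0):P a5@(2,0):R a6@(2,2):R
t=4: a0@(2,2):P a1@(3,2):R a2@(4,0):R a3@(3,2):R a4@(2,0):P a5@(3,0):R a6@(3,2):R
t=5: a0@(3,2):P a1@(4,2):R a2@(5,0):R a3@(4,2):R a4@(3,0):P a5@(4,0):R a6@(4,2):R

5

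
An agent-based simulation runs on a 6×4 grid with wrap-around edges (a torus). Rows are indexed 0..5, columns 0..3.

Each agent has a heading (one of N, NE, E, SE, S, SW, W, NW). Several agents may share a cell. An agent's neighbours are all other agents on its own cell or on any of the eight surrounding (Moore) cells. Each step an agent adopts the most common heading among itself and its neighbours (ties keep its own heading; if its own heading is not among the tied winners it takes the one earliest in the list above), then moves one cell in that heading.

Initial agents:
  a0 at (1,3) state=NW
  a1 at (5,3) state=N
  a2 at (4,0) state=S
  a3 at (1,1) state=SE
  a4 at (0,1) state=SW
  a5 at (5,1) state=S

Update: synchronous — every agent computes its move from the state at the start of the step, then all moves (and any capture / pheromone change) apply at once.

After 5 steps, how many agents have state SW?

1

t=1: a0@(0,2):NW a1@(4,3):N a2@(5,0):S a3@(2,2):SE a4@(1,0):SW a5@(0,1):S
t=2: a0@(5,1):NW a1@(3,3):N a2@(0,0):S a3@(3,3):SE a4@(2,3):SW a5@(1,1):S
t=3: a0@(4,0):NW a1@(2,3):N a2@(1,0):S a3@(4,0):SE a4@(3,2):SW a5@(2,1):S
t=4: a0@(3,3):NW a1@(1,3):N a2@(2,0):S a3@(5,1):SE a4@(4,1):SW a5@(3,1):S
t=5: a0@(2,2):NW a1@(0,3):N a2@(3,0):S a3@(0,2):SE a4@(5,0):SW a5@(4,1):S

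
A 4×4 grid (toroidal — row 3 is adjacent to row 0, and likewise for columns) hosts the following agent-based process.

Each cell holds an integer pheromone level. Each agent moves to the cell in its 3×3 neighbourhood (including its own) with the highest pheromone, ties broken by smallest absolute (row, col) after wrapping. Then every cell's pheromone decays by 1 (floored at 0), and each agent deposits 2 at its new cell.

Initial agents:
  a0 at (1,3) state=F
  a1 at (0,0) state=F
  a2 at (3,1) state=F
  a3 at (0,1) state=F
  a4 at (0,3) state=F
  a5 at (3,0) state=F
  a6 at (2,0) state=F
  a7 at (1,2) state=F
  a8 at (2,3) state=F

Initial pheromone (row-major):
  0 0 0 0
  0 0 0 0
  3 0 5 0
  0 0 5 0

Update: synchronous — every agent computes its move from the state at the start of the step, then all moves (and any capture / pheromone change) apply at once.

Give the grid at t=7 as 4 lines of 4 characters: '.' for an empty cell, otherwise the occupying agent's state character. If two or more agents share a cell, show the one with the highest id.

t=1: a0@(2,2) a1@(0,0) a2@(2,2) a3@(3,2) a4@(3,2) a5@(2,0) a6@(2,0) a7@(2,2) a8@(2,2) | pheromone: 2 0 0 0 / 0 0 0 0 / 6 0 12 0 / 0 0 8 0
t=2: a0@(2,2) a1@(0,0) a2@(2,2) a3@(2,2) a4@(2,2) a5@(2,0) a6@(2,0) a7@(2,2) a8@(2,2) | pheromone: 3 0 0 0 / 0 0 0 0 / 9 0 23 0 / 0 0 7 0
t=3: a0@(2,2) a1@(0,0) a2@(2,2) a3@(2,2) a4@(2,2) a5@(2,0) a6@(2,0) a7@(2,2) a8@(2,2) | pheromone: 4 0 0 0 / 0 0 0 0 / 12 0 34 0 / 0 0 6 0
t=4: a0@(2,2) a1@(0,0) a2@(2,2) a3@(2,2) a4@(2,2) a5@(2,0) a6@(2,0) a7@(2,2) a8@(2,2) | pheromone: 5 0 0 0 / 0 0 0 0 / 15 0 45 0 / 0 0 5 0
t=5: a0@(2,2) a1@(0,0) a2@(2,2) a3@(2,2) a4@(2,2) a5@(2,0) a6@(2,0) a7@(2,2) a8@(2,2) | pheromone: 6 0 0 0 / 0 0 0 0 / 18 0 56 0 / 0 0 4 0
t=6: a0@(2,2) a1@(0,0) a2@(2,2) a3@(2,2) a4@(2,2) a5@(2,0) a6@(2,0) a7@(2,2) a8@(2,2) | pheromone: 7 0 0 0 / 0 0 0 0 / 21 0 67 0 / 0 0 3 0
t=7: a0@(2,2) a1@(0,0) a2@(2,2) a3@(2,2) a4@(2,2) a5@(2,0) a6@(2,0) a7@(2,2) a8@(2,2) | pheromone: 8 0 0 0 / 0 0 0 0 / 24 0 78 0 / 0 0 2 0

F...
....
F.F.
....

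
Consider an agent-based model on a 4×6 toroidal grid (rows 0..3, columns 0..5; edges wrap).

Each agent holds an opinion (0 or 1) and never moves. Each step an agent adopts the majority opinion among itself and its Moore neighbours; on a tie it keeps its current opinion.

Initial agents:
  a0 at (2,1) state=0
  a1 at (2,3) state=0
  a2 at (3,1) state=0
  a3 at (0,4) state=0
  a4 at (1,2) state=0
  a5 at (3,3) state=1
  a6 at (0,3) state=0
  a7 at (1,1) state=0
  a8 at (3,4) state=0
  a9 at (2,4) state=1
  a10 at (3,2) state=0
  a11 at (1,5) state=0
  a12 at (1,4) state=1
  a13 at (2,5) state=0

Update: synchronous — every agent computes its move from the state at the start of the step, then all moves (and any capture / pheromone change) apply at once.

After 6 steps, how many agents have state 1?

0

t=1: a0@(2,1):0 a1@(2,3):0 a2@(3,1):0 a3@(0,4):0 a4@(1,2):0 a5@(3,3):0 a6@(0,3):0 a7@(1,1):0 a8@(3,4):0 a9@(2,4):0 a10@(3,2):0 a11@(1,5):0 a12@(1,4):0 a13@(2,5):0
t=2: (unchanged — steady state)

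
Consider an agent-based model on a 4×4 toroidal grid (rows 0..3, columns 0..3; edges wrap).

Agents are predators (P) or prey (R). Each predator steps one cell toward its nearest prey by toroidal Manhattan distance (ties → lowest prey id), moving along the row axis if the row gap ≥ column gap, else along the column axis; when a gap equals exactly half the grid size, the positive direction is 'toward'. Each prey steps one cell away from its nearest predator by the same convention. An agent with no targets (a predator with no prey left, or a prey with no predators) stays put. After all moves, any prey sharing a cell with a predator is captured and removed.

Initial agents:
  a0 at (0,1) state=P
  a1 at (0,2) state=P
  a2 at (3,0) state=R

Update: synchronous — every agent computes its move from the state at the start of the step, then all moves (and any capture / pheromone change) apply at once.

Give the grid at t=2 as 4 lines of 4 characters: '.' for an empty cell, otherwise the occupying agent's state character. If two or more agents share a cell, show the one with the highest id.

t=1: a0@(3,1):P a1@(0,3):P a2@(2,0):R
t=2: a0@(2,1):P a1@(1,3):P a2@(1,0):R

....
R..P
.P..
....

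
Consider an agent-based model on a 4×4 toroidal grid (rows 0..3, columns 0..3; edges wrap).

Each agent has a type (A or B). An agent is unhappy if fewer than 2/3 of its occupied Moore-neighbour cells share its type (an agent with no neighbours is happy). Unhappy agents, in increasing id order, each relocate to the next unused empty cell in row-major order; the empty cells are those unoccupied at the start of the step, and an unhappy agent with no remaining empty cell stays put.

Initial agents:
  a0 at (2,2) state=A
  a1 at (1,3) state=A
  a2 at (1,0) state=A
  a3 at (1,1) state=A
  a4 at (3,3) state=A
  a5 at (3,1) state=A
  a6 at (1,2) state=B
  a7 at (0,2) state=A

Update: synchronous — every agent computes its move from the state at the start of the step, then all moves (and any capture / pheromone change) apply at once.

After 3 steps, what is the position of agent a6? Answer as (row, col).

t=1: a0@(2,2):A a1@(1,3):A a2@(1,0):A a3@(1,1):A a4@(3,3):A a5@(3,1):A a6@(0,0):B a7@(0,2):A
t=2: a0@(2,2):A a1@(1,3):A a2@(1,0):A a3@(1,1):A a4@(3,3):A a5@(3,1):A a6@(0,1):B a7@(0,2):A
t=3: a0@(2,2):A a1@(1,3):A a2@(1,0):A a3@(1,1):A a4@(3,3):A a5@(3,1):A a6@(0,0):B a7@(0,2):A

(0, 0)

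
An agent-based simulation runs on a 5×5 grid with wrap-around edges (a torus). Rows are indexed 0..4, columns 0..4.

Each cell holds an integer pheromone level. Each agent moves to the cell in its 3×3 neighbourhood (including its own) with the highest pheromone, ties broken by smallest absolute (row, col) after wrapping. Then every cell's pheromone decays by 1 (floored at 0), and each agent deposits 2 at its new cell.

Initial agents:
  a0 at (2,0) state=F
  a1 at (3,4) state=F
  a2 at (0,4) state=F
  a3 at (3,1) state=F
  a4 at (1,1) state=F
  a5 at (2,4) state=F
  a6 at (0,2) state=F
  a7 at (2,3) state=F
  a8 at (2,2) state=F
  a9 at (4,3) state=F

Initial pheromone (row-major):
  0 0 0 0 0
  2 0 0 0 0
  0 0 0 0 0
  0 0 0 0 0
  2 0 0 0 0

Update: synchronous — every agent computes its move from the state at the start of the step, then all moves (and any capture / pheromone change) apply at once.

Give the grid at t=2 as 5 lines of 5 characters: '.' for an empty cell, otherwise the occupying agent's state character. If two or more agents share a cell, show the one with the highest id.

t=1: a0@(1,0) a1@(4,0) a2@(1,0) a3@(4,0) a4@(1,0) a5@(1,0) a6@(0,1) a7@(1,2) a8@(1,1) a9@(0,2) | pheromone: 0 2 2 0 0 / 9 2 2 0 0 / 0 0 0 0 0 / 0 0 0 0 0 / 5 0 0 0 0
t=2: a0@(1,0) a1@(4,0) a2@(1,0) a3@(4,0) a4@(1,0) a5@(1,0) a6@(1,0) a7@(0,1) a8@(1,0) a9@(0,1) | pheromone: 0 5 1 0 0 / 20 1 1 0 0 / 0 0 0 0 0 / 0 0 0 0 0 / 8 0 0 0 0

.F...
F....
.....
.....
F....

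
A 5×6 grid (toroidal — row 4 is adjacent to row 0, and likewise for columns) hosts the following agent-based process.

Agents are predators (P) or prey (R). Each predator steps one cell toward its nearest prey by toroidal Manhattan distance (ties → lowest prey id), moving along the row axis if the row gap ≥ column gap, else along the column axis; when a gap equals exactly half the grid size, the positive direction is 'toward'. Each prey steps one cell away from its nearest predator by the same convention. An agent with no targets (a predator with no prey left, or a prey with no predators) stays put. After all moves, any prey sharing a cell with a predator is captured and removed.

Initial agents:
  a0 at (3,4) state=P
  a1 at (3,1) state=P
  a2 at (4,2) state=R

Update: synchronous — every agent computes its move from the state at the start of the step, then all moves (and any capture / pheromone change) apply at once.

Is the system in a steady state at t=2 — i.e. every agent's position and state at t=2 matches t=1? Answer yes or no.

no

t=1: a0@(3,3):P a1@(4,1):P a2@(0,2):R
t=2: a0@(4,3):P a1@(0,1):P a2@(1,2):R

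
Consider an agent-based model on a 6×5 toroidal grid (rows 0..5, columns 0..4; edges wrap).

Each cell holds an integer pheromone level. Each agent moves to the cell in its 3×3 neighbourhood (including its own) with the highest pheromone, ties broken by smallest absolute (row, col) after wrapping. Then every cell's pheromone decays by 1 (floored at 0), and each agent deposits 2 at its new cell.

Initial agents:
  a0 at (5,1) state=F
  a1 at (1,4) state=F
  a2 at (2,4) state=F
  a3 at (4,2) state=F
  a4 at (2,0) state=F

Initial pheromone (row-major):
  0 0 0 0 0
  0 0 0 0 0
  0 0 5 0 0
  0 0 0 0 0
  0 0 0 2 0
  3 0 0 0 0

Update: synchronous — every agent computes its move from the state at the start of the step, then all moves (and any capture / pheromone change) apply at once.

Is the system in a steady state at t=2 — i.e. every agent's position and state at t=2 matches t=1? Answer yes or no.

t=1: a0@(5,0) a1@(0,0) a2@(1,0) a3@(4,3) a4@(1,0) | pheromone: 2 0 0 0 0 / 4 0 0 0 0 / 0 0 4 0 0 / 0 0 0 0 0 / 0 0 0 3 0 / 4 0 0 0 0
t=2: a0@(5,0) a1@(1,0) a2@(1,0) a3@(4,3) a4@(1,0) | pheromone: 1 0 0 0 0 / 9 0 0 0 0 / 0 0 3 0 0 / 0 0 0 0 0 / 0 0 0 4 0 / 5 0 0 0 0

no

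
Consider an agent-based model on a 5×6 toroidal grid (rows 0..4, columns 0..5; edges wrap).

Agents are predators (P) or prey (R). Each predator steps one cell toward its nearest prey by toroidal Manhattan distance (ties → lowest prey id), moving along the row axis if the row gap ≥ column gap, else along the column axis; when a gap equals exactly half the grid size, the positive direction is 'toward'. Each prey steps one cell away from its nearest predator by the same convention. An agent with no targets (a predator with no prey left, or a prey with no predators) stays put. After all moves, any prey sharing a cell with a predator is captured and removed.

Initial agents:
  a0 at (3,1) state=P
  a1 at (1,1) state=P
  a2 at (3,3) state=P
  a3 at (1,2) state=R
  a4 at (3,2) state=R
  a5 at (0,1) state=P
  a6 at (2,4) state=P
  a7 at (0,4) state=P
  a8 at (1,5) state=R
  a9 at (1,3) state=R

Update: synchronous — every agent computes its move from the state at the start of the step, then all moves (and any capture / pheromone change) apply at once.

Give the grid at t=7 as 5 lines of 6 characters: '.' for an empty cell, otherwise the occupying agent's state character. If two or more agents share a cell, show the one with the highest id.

......
.PPR..
......
..PR..
......

t=1: a0@(3,2):P a1@(1,2):P a2@(3,2):P a3@(1,3):R a4@(3,3):R a5@(1,1):P a6@(1,4):P a7@(1,4):P
t=2: a0@(3,3):P a1@(1,3):P a2@(3,3):P a3@(1,4):R a4@(3,4):R a5@(1,2):P a6@(1,3):P a7@(1,3):P
t=3: a0@(3,4):P a1@(1,4):P a2@(3,4):P a3@(1,5):R a4@(3,5):R a5@(1,3):P a6@(1,4):P a7@(1,4):P
t=4: a0@(3,5):P a1@(1,5):P a2@(3,5):P a3@(1,0):R a4@(3,0):R a5@(1,4):P a6@(1,5):P a7@(1,5):P
t=5: a0@(3,0):P a1@(1,0):P a2@(3,0):P a3@(1,1):R a4@(3,1):R a5@(1,5):P a6@(1,0):P a7@(1,0):P
t=6: a0@(3,1):P a1@(1,1):P a2@(3,1):P a3@(1,2):R a4@(3,2):R a5@(1,0):P a6@(1,1):P a7@(1,1):P
t=7: a0@(3,2):P a1@(1,2):P a2@(3,2):P a3@(1,3):R a4@(3,3):R a5@(1,1):P a6@(1,2):P a7@(1,2):P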